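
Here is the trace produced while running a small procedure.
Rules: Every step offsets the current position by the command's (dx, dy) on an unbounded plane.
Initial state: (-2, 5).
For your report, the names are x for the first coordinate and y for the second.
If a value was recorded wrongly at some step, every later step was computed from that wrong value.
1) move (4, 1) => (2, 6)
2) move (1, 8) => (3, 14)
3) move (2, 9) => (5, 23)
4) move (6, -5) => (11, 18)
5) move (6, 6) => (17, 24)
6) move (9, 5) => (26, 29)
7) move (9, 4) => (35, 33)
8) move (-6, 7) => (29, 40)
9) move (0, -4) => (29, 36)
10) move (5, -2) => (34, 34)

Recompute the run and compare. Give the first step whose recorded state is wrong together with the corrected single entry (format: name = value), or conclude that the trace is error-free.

no error

Recomputing the run from the initial state:
step 1: x = 2, y = 6
step 2: x = 3, y = 14
step 3: x = 5, y = 23
step 4: x = 11, y = 18
step 5: x = 17, y = 24
step 6: x = 26, y = 29
step 7: x = 35, y = 33
step 8: x = 29, y = 40
step 9: x = 29, y = 36
step 10: x = 34, y = 34
This matches the trace at every step.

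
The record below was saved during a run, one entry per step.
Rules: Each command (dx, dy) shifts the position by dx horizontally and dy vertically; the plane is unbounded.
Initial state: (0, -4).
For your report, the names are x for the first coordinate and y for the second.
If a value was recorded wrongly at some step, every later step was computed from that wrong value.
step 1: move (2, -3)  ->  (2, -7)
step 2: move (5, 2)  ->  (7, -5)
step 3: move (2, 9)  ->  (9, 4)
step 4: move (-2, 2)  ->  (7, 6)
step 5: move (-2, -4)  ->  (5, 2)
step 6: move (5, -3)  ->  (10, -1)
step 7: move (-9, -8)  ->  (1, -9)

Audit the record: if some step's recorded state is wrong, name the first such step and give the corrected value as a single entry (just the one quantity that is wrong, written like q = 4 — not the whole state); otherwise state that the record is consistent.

no error

Recomputing the run from the initial state:
step 1: x = 2, y = -7
step 2: x = 7, y = -5
step 3: x = 9, y = 4
step 4: x = 7, y = 6
step 5: x = 5, y = 2
step 6: x = 10, y = -1
step 7: x = 1, y = -9
This matches the record at every step.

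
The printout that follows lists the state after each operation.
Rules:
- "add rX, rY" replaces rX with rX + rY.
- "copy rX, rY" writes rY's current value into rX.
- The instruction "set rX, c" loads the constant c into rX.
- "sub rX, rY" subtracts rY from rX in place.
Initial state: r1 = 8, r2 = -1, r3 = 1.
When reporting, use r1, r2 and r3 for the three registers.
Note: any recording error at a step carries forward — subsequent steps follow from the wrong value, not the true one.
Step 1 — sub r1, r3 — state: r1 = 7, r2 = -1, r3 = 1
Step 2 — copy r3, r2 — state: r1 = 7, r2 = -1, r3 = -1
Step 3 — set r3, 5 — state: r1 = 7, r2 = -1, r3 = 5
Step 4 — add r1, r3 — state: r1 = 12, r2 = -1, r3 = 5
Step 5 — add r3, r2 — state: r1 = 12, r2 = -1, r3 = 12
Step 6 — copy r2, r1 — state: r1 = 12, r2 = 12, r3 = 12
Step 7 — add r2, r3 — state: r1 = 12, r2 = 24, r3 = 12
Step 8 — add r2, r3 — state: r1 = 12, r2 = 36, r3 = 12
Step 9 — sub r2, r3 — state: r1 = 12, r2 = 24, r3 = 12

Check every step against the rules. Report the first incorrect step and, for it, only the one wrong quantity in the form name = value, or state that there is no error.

step 5, r3 = 4

Recomputing the run from the initial state:
step 1: r1 = 7, r2 = -1, r3 = 1
step 2: r1 = 7, r2 = -1, r3 = -1
step 3: r1 = 7, r2 = -1, r3 = 5
step 4: r1 = 12, r2 = -1, r3 = 5
step 5: r1 = 12, r2 = -1, r3 = 4
step 6: r1 = 12, r2 = 12, r3 = 4
step 7: r1 = 12, r2 = 16, r3 = 4
step 8: r1 = 12, r2 = 20, r3 = 4
step 9: r1 = 12, r2 = 16, r3 = 4
The first disagreement with the printout is at step 5, where the value should be r3 = 4.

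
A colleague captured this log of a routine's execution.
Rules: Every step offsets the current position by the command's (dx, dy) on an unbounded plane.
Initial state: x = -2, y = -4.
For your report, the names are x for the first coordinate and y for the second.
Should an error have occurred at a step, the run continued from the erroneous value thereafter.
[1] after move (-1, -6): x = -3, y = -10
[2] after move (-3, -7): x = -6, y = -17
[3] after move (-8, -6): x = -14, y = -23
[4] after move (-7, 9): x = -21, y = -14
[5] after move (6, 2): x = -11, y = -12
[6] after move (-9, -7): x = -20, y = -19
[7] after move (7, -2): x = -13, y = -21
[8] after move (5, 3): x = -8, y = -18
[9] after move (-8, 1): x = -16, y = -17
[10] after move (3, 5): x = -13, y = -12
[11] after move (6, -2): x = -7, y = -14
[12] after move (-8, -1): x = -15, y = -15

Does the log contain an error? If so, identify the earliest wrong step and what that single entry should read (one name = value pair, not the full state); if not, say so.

step 5, x = -15

Recomputing the run from the initial state:
step 1: x = -3, y = -10
step 2: x = -6, y = -17
step 3: x = -14, y = -23
step 4: x = -21, y = -14
step 5: x = -15, y = -12
step 6: x = -24, y = -19
step 7: x = -17, y = -21
step 8: x = -12, y = -18
step 9: x = -20, y = -17
step 10: x = -17, y = -12
step 11: x = -11, y = -14
step 12: x = -19, y = -15
The first disagreement with the log is at step 5, where the value should be x = -15.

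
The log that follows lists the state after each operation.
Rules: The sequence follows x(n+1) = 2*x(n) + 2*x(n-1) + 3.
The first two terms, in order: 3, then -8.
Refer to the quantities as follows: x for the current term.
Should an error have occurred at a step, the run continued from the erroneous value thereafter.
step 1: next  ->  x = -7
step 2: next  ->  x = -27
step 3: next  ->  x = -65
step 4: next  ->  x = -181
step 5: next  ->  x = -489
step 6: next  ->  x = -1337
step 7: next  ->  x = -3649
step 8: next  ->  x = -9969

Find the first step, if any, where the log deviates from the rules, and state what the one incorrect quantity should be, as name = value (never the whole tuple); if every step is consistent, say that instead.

step 1: x = 2*(-8) + (2)*(3) + (3) = -7 -> same as recorded
step 2: x = 2*(-7) + (2)*(-8) + (3) = -27 -> same as recorded
step 3: x = 2*(-27) + (2)*(-7) + (3) = -65 -> verified
step 4: x = 2*(-65) + (2)*(-27) + (3) = -181 -> confirmed correct
step 5: x = 2*(-181) + (2)*(-65) + (3) = -489 -> consistent with the log
step 6: x = 2*(-489) + (2)*(-181) + (3) = -1337 -> no discrepancy
step 7: x = 2*(-1337) + (2)*(-489) + (3) = -3649 -> consistent with the log
step 8: x = 2*(-3649) + (2)*(-1337) + (3) = -9969 -> in agreement
Nothing is out of place; the run is error-free.

no error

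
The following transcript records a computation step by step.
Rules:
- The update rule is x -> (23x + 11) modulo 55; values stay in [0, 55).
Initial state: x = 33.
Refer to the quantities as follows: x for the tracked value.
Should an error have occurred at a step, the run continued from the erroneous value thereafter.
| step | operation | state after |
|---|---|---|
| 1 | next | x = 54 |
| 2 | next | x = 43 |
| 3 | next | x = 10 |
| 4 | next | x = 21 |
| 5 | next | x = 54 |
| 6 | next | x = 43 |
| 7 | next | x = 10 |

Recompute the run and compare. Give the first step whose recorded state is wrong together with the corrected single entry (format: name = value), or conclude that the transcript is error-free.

Recomputing the run from the initial state:
step 1: x = 0
step 2: x = 11
step 3: x = 44
step 4: x = 33
step 5: x = 0
step 6: x = 11
step 7: x = 44
The first disagreement with the transcript is at step 1, where the value should be x = 0.

step 1, x = 0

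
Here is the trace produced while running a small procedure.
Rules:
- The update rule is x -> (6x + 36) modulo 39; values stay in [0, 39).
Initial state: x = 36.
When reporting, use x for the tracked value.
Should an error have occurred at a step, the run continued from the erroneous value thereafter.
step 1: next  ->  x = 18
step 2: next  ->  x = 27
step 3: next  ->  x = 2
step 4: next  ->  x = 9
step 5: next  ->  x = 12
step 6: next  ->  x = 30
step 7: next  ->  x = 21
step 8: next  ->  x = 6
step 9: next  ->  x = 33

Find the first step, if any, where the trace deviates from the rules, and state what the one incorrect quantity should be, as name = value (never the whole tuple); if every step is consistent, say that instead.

Step 1: x = (6*36 + 36) mod 39 = 18 — matches.
Step 2: x = (6*18 + 36) mod 39 = 27 — same as recorded.
Step 3: x = (6*27 + 36) mod 39 = 3 — not what was recorded.
First deviation found at step 3; the corrected entry is x = 3.

step 3, x = 3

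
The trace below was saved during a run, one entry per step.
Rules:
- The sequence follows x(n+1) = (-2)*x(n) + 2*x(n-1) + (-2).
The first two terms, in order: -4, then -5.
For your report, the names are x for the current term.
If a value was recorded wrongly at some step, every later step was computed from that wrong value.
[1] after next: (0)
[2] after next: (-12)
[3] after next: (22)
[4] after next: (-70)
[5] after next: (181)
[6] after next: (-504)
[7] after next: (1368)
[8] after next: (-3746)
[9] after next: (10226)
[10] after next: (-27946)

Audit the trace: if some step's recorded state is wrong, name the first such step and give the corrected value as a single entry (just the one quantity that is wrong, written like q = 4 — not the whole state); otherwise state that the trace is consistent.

step 5, x = 182

Recomputing the run from the initial state:
step 1: x = 0
step 2: x = -12
step 3: x = 22
step 4: x = -70
step 5: x = 182
step 6: x = -506
step 7: x = 1374
step 8: x = -3762
step 9: x = 10270
step 10: x = -28066
The first disagreement with the trace is at step 5, where the value should be x = 182.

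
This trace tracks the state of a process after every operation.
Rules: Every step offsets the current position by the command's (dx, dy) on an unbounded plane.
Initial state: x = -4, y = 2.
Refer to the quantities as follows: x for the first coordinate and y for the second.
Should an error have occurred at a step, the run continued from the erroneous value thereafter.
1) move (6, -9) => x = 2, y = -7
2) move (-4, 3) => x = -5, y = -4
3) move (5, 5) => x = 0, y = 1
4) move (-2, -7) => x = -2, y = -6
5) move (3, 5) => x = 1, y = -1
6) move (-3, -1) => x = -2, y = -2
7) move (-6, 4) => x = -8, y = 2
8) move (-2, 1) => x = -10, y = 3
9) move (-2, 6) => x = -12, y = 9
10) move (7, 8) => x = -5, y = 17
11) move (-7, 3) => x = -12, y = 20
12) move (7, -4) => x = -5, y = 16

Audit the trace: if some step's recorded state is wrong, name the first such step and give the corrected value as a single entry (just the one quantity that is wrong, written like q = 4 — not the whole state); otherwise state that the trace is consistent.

Recomputing the run from the initial state:
step 1: x = 2, y = -7
step 2: x = -2, y = -4
step 3: x = 3, y = 1
step 4: x = 1, y = -6
step 5: x = 4, y = -1
step 6: x = 1, y = -2
step 7: x = -5, y = 2
step 8: x = -7, y = 3
step 9: x = -9, y = 9
step 10: x = -2, y = 17
step 11: x = -9, y = 20
step 12: x = -2, y = 16
The first disagreement with the trace is at step 2, where the value should be x = -2.

step 2, x = -2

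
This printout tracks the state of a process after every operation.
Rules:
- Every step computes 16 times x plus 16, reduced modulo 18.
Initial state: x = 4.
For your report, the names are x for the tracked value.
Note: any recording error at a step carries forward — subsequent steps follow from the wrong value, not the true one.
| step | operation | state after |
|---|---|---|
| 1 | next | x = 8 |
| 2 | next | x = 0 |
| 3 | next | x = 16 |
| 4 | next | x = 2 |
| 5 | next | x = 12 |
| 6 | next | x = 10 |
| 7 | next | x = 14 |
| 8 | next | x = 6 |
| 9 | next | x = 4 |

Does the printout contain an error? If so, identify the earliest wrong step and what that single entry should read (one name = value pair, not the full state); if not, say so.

no error

Recomputing the run from the initial state:
step 1: x = 8
step 2: x = 0
step 3: x = 16
step 4: x = 2
step 5: x = 12
step 6: x = 10
step 7: x = 14
step 8: x = 6
step 9: x = 4
This matches the printout at every step.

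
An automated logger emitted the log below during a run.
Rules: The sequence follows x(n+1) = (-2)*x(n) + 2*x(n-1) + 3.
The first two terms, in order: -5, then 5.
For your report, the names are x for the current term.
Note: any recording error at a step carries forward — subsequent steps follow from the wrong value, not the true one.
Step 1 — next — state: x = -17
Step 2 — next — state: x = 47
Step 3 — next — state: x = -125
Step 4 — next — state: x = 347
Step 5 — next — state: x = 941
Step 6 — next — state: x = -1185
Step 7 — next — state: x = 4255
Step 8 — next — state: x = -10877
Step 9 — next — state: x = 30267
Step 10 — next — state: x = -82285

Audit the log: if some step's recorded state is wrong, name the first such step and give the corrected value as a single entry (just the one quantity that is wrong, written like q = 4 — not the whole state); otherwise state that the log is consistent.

Recomputing the run from the initial state:
step 1: x = -17
step 2: x = 47
step 3: x = -125
step 4: x = 347
step 5: x = -941
step 6: x = 2579
step 7: x = -7037
step 8: x = 19235
step 9: x = -52541
step 10: x = 143555
The first disagreement with the log is at step 5, where the value should be x = -941.

step 5, x = -941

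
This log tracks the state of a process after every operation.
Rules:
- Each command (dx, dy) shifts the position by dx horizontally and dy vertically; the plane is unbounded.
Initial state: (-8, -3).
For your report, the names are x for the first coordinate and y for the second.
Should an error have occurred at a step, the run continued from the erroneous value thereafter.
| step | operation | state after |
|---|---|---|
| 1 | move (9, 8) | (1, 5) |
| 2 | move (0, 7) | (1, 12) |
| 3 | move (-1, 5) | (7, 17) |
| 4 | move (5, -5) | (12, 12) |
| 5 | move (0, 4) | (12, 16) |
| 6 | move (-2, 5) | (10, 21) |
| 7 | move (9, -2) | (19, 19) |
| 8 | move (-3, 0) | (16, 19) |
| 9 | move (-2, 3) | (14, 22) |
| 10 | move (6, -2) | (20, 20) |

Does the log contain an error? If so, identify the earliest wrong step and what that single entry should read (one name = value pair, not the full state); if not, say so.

step 3, x = 0

1. x = -8 + (9) = 1, y = -3 + (8) = 5 (exactly as logged)
2. x = 1 + (0) = 1, y = 5 + (7) = 12 (consistent with the log)
3. x = 1 + (-1) = 0, y = 12 + (5) = 17 (a discrepancy with the log)
First deviation found at step 3; the corrected entry is x = 0.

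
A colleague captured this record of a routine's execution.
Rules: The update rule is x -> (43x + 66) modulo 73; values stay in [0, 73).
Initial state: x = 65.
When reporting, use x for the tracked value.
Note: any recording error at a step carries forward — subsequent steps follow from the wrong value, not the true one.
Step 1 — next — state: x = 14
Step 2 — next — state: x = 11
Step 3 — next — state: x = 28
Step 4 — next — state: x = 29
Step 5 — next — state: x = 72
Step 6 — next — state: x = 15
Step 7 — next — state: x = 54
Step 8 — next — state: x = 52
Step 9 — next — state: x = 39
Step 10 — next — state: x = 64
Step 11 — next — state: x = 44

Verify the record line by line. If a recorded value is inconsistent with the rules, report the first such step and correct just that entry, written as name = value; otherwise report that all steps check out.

step 6, x = 23

step 1: x = (43*65 + 66) mod 73 = 14 -> checks out
step 2: x = (43*14 + 66) mod 73 = 11 -> agrees with the record
step 3: x = (43*11 + 66) mod 73 = 28 -> verified
step 4: x = (43*28 + 66) mod 73 = 29 -> no discrepancy
step 5: x = (43*29 + 66) mod 73 = 72 -> in agreement
step 6: x = (43*72 + 66) mod 73 = 23 -> this is not what the record shows
That makes step 6 the first incorrect line — x = 23 is what it should show.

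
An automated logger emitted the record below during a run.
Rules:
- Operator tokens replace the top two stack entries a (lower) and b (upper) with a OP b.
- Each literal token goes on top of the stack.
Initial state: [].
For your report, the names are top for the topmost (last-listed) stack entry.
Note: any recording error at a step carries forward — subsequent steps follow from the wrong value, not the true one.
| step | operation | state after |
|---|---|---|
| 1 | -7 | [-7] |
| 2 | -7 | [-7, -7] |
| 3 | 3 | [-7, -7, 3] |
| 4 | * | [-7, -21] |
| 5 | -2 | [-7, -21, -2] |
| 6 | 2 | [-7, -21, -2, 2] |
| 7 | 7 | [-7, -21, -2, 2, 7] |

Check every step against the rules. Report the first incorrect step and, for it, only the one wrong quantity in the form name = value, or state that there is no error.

no error

Step 1: push -7: top = -7 — same as recorded.
Step 2: push -7: top = -7 — confirmed correct.
Step 3: push 3: top = 3 — same as recorded.
Step 4: -7 * 3 = -21 — agrees with the record.
Step 5: push -2: top = -2 — checks out.
Step 6: push 2: top = 2 — in agreement.
Step 7: push 7: top = 7 — confirmed correct.
Every step is consistent.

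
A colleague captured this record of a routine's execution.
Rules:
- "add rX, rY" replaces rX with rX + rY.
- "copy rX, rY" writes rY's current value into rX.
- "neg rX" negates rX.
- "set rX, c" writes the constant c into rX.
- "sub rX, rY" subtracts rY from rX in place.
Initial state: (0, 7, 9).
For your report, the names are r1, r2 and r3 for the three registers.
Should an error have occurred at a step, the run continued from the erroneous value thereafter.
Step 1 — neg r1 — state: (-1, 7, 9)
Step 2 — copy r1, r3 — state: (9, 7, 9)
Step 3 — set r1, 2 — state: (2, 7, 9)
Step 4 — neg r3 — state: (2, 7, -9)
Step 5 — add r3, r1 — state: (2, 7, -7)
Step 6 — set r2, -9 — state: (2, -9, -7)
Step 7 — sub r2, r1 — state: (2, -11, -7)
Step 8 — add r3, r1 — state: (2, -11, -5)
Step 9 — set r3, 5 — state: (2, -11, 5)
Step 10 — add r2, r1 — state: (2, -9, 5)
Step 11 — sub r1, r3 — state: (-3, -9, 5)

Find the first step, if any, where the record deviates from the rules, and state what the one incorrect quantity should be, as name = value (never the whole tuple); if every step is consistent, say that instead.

Recomputing the run from the initial state:
step 1: r1 = 0, r2 = 7, r3 = 9
step 2: r1 = 9, r2 = 7, r3 = 9
step 3: r1 = 2, r2 = 7, r3 = 9
step 4: r1 = 2, r2 = 7, r3 = -9
step 5: r1 = 2, r2 = 7, r3 = -7
step 6: r1 = 2, r2 = -9, r3 = -7
step 7: r1 = 2, r2 = -11, r3 = -7
step 8: r1 = 2, r2 = -11, r3 = -5
step 9: r1 = 2, r2 = -11, r3 = 5
step 10: r1 = 2, r2 = -9, r3 = 5
step 11: r1 = -3, r2 = -9, r3 = 5
The first disagreement with the record is at step 1, where the value should be r1 = 0.

step 1, r1 = 0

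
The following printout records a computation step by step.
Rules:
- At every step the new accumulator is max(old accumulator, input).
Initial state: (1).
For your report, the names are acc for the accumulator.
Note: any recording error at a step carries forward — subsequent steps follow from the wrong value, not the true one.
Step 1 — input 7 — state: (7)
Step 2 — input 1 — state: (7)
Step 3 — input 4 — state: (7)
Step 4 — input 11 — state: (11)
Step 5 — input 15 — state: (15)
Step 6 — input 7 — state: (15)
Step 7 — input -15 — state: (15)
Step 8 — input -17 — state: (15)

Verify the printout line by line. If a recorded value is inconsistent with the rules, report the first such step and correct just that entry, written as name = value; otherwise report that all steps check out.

1. acc = max(1, 7) = 7 (consistent with the printout)
2. acc = max(7, 1) = 7 (verified)
3. acc = max(7, 4) = 7 (in agreement)
4. acc = max(7, 11) = 11 (confirmed correct)
5. acc = max(11, 15) = 15 (exactly as logged)
6. acc = max(15, 7) = 15 (agrees with the printout)
7. acc = max(15, -15) = 15 (agrees with the printout)
8. acc = max(15, -17) = 15 (agrees with the printout)
The recomputation confirms every line.

no error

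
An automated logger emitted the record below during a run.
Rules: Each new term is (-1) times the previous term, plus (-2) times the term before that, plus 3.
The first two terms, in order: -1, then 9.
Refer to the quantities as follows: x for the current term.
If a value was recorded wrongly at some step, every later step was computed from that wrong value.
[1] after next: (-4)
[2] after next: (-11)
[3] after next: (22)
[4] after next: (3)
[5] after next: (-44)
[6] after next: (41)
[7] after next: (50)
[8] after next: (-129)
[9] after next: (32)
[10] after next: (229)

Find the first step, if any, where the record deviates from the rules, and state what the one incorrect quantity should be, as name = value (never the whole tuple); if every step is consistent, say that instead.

Step 1: x = -1*(9) + (-2)*(-1) + (3) = -4 — matches.
Step 2: x = -1*(-4) + (-2)*(9) + (3) = -11 — checks out.
Step 3: x = -1*(-11) + (-2)*(-4) + (3) = 22 — confirmed correct.
Step 4: x = -1*(22) + (-2)*(-11) + (3) = 3 — confirmed correct.
Step 5: x = -1*(3) + (-2)*(22) + (3) = -44 — confirmed correct.
Step 6: x = -1*(-44) + (-2)*(3) + (3) = 41 — verified.
Step 7: x = -1*(41) + (-2)*(-44) + (3) = 50 — exactly as logged.
Step 8: x = -1*(50) + (-2)*(41) + (3) = -129 — consistent with the record.
Step 9: x = -1*(-129) + (-2)*(50) + (3) = 32 — consistent with the record.
Step 10: x = -1*(32) + (-2)*(-129) + (3) = 229 — confirmed correct.
All steps check out; nothing to correct.

no error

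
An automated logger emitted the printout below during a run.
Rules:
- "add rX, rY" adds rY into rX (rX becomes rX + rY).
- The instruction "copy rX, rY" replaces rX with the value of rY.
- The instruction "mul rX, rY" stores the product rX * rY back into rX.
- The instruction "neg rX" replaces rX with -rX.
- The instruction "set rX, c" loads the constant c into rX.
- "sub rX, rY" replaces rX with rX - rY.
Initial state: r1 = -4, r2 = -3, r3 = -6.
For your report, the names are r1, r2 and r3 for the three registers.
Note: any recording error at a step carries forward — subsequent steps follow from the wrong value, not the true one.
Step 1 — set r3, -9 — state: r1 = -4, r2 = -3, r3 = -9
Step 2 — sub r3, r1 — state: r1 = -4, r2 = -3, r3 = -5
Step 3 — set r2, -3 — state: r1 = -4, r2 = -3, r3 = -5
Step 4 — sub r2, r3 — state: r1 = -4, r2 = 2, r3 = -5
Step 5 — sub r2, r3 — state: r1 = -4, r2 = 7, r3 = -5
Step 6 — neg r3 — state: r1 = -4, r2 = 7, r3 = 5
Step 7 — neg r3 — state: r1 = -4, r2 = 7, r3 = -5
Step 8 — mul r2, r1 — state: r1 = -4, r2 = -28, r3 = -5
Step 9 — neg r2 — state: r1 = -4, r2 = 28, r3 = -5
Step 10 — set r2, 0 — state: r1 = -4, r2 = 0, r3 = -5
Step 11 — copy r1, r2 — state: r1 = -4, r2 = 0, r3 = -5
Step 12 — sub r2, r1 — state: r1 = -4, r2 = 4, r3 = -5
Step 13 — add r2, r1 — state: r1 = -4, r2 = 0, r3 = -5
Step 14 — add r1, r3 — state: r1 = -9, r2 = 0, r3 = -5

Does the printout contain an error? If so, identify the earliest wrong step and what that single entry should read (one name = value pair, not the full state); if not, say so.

Step 1: r3 = -9 — verified.
Step 2: r3 = -9 - -4 = -5 — matches.
Step 3: r2 = -3 — confirmed correct.
Step 4: r2 = -3 - -5 = 2 — no discrepancy.
Step 5: r2 = 2 - -5 = 7 — same as recorded.
Step 6: r3 = -(-5) = 5 — exactly as logged.
Step 7: r3 = -(5) = -5 — matches.
Step 8: r2 = 7 * -4 = -28 — consistent with the printout.
Step 9: r2 = -(-28) = 28 — confirmed correct.
Step 10: r2 = 0 — in agreement.
Step 11: r1 = 0 — the printout has a different value.
First incorrect step: 11; the correct value is r1 = 0.

step 11, r1 = 0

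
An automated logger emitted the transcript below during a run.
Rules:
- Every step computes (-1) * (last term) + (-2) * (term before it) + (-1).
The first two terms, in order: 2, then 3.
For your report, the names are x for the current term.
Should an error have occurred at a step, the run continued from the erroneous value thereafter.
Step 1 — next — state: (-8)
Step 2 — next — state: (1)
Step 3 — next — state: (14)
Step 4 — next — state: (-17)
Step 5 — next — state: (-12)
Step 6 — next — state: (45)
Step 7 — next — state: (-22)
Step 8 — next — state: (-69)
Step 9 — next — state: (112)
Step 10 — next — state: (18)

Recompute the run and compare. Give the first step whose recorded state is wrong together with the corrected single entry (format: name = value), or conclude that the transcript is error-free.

1. x = -1*(3) + (-2)*(2) + (-1) = -8 (exactly as logged)
2. x = -1*(-8) + (-2)*(3) + (-1) = 1 (checks out)
3. x = -1*(1) + (-2)*(-8) + (-1) = 14 (in agreement)
4. x = -1*(14) + (-2)*(1) + (-1) = -17 (same as recorded)
5. x = -1*(-17) + (-2)*(14) + (-1) = -12 (checks out)
6. x = -1*(-12) + (-2)*(-17) + (-1) = 45 (consistent with the transcript)
7. x = -1*(45) + (-2)*(-12) + (-1) = -22 (same as recorded)
8. x = -1*(-22) + (-2)*(45) + (-1) = -69 (exactly as logged)
9. x = -1*(-69) + (-2)*(-22) + (-1) = 112 (agrees with the transcript)
10. x = -1*(112) + (-2)*(-69) + (-1) = 25 (this is not what the transcript shows)
First deviation found at step 10; the corrected entry is x = 25.

step 10, x = 25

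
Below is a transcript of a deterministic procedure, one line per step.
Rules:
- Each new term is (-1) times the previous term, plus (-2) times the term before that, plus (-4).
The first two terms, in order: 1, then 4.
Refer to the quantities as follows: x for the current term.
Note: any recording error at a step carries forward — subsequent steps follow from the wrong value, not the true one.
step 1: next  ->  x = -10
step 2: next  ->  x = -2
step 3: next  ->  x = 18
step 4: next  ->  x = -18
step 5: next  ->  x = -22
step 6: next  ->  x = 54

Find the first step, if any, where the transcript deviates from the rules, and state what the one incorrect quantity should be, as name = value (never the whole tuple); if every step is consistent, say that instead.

step 1: x = -1*(4) + (-2)*(1) + (-4) = -10 -> matches
step 2: x = -1*(-10) + (-2)*(4) + (-4) = -2 -> verified
step 3: x = -1*(-2) + (-2)*(-10) + (-4) = 18 -> matches
step 4: x = -1*(18) + (-2)*(-2) + (-4) = -18 -> agrees with the transcript
step 5: x = -1*(-18) + (-2)*(18) + (-4) = -22 -> matches
step 6: x = -1*(-22) + (-2)*(-18) + (-4) = 54 -> agrees with the transcript
The whole run recomputes cleanly — no discrepancies.

no error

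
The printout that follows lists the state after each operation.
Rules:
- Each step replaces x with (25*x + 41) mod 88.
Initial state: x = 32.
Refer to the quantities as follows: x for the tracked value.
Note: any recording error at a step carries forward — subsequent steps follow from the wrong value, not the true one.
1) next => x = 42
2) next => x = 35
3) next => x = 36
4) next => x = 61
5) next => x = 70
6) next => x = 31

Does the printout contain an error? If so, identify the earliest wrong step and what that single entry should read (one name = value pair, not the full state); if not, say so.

step 1, x = 49

step 1: x = (25*32 + 41) mod 88 = 49 -> this is not what the printout shows
First incorrect step: 1; the correct value is x = 49.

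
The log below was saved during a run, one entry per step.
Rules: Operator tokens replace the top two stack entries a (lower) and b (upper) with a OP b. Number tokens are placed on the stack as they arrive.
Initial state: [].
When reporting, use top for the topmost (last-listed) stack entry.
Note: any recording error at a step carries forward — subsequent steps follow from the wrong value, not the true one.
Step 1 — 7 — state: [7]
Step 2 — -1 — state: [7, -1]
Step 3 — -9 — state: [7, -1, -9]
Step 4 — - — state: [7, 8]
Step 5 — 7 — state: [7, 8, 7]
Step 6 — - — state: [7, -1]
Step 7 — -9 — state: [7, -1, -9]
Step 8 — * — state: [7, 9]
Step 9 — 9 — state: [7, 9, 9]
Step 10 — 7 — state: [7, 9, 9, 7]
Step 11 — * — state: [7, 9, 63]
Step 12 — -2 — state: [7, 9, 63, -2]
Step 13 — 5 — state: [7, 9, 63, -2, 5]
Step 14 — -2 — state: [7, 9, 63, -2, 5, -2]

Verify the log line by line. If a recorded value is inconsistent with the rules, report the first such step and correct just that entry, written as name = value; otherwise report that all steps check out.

step 6, top = 1

Recomputing the run from the initial state:
step 1: [7]
step 2: [7, -1]
step 3: [7, -1, -9]
step 4: [7, 8]
step 5: [7, 8, 7]
step 6: [7, 1]
step 7: [7, 1, -9]
step 8: [7, -9]
step 9: [7, -9, 9]
step 10: [7, -9, 9, 7]
step 11: [7, -9, 63]
step 12: [7, -9, 63, -2]
step 13: [7, -9, 63, -2, 5]
step 14: [7, -9, 63, -2, 5, -2]
The first disagreement with the log is at step 6, where the value should be top = 1.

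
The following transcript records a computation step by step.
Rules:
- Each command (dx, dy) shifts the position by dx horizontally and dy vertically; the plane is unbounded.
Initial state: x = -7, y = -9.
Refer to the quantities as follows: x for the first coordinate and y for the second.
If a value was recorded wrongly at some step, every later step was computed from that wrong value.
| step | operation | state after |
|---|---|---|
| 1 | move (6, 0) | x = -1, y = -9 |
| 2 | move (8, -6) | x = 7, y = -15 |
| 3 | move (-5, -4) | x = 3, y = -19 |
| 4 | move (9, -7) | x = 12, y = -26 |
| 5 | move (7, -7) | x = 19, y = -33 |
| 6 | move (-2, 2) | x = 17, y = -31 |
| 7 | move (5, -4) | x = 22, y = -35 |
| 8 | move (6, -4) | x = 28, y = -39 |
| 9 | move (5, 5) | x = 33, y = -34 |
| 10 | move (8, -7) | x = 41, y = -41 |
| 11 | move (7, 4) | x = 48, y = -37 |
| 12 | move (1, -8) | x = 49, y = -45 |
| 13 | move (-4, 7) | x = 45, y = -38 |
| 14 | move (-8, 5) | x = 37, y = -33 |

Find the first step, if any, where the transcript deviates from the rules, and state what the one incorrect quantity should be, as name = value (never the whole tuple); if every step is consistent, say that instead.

step 3, x = 2

Step 1: x = -7 + (6) = -1, y = -9 + (0) = -9 — verified.
Step 2: x = -1 + (8) = 7, y = -9 + (-6) = -15 — exactly as logged.
Step 3: x = 7 + (-5) = 2, y = -15 + (-4) = -19 — the transcript has a different value.
The earliest wrong entry is at step 3: it should read x = 2.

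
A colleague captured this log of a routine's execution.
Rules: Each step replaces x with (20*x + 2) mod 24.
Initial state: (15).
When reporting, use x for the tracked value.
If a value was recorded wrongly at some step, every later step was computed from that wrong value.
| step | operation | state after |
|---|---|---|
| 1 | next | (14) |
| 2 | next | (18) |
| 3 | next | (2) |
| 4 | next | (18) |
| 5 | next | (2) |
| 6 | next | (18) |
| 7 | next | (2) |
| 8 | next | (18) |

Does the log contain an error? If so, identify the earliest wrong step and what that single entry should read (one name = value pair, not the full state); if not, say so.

no error

1. x = (20*15 + 2) mod 24 = 14 (in agreement)
2. x = (20*14 + 2) mod 24 = 18 (in agreement)
3. x = (20*18 + 2) mod 24 = 2 (consistent with the log)
4. x = (20*2 + 2) mod 24 = 18 (same as recorded)
5. x = (20*18 + 2) mod 24 = 2 (in agreement)
6. x = (20*2 + 2) mod 24 = 18 (verified)
7. x = (20*18 + 2) mod 24 = 2 (consistent with the log)
8. x = (20*2 + 2) mod 24 = 18 (same as recorded)
The recomputation confirms every line.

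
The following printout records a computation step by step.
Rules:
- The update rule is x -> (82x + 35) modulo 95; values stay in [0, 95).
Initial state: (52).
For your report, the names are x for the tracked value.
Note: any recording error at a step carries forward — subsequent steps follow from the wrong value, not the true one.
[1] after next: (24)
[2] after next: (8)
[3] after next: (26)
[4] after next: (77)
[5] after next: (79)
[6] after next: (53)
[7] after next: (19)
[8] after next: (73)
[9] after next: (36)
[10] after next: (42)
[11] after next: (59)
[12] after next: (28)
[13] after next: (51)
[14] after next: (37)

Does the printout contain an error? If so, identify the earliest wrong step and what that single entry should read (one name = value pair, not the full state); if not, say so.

step 7, x = 11

1. x = (82*52 + 35) mod 95 = 24 (same as recorded)
2. x = (82*24 + 35) mod 95 = 8 (in agreement)
3. x = (82*8 + 35) mod 95 = 26 (no discrepancy)
4. x = (82*26 + 35) mod 95 = 77 (checks out)
5. x = (82*77 + 35) mod 95 = 79 (no discrepancy)
6. x = (82*79 + 35) mod 95 = 53 (consistent with the printout)
7. x = (82*53 + 35) mod 95 = 11 (the entry is off here)
First deviation found at step 7; the corrected entry is x = 11.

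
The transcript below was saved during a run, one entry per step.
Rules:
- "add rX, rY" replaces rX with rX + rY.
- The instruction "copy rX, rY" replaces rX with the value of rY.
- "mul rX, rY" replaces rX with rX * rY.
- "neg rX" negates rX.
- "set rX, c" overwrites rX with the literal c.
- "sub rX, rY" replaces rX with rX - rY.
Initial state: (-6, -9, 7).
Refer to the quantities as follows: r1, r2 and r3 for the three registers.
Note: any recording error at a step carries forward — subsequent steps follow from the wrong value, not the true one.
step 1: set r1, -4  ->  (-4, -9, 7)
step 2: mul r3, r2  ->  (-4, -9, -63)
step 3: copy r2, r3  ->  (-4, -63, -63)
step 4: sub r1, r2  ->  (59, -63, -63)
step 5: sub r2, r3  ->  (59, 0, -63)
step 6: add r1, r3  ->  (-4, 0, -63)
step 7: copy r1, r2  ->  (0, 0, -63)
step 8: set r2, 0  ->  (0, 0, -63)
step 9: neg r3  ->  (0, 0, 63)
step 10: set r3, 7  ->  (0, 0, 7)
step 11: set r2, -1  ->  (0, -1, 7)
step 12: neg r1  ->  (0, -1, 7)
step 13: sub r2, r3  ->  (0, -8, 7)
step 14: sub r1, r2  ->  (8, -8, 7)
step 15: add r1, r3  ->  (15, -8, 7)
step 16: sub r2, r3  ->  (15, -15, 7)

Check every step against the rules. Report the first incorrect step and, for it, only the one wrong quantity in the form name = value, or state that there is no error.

no error

step 1: r1 = -4 -> in agreement
step 2: r3 = 7 * -9 = -63 -> verified
step 3: r2 = -63 -> exactly as logged
step 4: r1 = -4 - -63 = 59 -> consistent with the transcript
step 5: r2 = -63 - -63 = 0 -> checks out
step 6: r1 = 59 + -63 = -4 -> no discrepancy
step 7: r1 = 0 -> same as recorded
step 8: r2 = 0 -> matches
step 9: r3 = -(-63) = 63 -> consistent with the transcript
step 10: r3 = 7 -> consistent with the transcript
step 11: r2 = -1 -> verified
step 12: r1 = -(0) = 0 -> confirmed correct
step 13: r2 = -1 - 7 = -8 -> exactly as logged
step 14: r1 = 0 - -8 = 8 -> consistent with the transcript
step 15: r1 = 8 + 7 = 15 -> exactly as logged
step 16: r2 = -8 - 7 = -15 -> verified
Nothing is out of place; the run is error-free.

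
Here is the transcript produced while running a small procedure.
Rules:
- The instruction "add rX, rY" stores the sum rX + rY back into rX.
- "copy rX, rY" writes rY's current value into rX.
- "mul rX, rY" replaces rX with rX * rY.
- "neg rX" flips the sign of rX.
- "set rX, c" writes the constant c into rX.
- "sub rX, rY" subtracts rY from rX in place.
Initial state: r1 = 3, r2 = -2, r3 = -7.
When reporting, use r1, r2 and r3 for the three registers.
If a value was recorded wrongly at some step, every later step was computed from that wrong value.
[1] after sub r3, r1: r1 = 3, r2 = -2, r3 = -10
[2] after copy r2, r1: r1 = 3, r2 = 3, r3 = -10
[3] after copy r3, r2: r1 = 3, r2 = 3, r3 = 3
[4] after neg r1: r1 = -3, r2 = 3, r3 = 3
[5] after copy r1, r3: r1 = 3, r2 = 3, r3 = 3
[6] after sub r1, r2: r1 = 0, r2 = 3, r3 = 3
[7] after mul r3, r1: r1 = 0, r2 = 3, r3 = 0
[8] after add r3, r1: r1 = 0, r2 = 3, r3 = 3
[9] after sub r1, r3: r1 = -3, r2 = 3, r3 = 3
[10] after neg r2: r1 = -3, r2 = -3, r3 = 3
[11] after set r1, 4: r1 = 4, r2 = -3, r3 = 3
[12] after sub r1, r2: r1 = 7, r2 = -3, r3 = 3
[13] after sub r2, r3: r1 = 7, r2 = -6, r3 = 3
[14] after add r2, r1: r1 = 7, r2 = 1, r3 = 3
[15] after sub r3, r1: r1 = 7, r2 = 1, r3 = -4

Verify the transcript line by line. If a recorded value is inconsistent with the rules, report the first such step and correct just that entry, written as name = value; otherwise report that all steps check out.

step 1: r3 = -7 - 3 = -10 -> agrees with the transcript
step 2: r2 = 3 -> checks out
step 3: r3 = 3 -> matches
step 4: r1 = -(3) = -3 -> matches
step 5: r1 = 3 -> checks out
step 6: r1 = 3 - 3 = 0 -> verified
step 7: r3 = 3 * 0 = 0 -> consistent with the transcript
step 8: r3 = 0 + 0 = 0 -> first mismatch against the transcript
The earliest wrong entry is at step 8: it should read r3 = 0.

step 8, r3 = 0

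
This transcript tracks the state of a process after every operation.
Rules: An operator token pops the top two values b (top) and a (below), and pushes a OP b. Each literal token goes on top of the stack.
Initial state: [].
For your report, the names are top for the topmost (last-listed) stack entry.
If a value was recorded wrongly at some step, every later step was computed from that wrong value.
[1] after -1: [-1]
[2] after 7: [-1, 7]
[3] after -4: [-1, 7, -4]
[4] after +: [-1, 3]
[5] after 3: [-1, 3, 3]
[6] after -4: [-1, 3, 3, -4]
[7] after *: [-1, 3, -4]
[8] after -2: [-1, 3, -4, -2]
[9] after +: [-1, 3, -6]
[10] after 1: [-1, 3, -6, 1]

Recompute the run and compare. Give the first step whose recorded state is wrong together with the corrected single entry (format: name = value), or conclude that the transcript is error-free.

Recomputing the run from the initial state:
step 1: [-1]
step 2: [-1, 7]
step 3: [-1, 7, -4]
step 4: [-1, 3]
step 5: [-1, 3, 3]
step 6: [-1, 3, 3, -4]
step 7: [-1, 3, -12]
step 8: [-1, 3, -12, -2]
step 9: [-1, 3, -14]
step 10: [-1, 3, -14, 1]
The first disagreement with the transcript is at step 7, where the value should be top = -12.

step 7, top = -12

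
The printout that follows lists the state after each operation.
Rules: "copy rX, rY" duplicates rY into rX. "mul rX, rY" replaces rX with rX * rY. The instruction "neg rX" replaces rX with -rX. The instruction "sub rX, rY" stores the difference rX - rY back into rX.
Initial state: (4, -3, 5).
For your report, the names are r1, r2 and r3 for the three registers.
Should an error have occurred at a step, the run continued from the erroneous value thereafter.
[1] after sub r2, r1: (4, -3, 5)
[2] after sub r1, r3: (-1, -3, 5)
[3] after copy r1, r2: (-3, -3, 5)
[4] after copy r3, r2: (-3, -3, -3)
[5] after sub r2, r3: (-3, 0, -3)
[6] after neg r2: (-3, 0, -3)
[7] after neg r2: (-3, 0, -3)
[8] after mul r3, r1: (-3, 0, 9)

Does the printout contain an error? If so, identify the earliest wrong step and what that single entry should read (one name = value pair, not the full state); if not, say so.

step 1, r2 = -7

Recomputing the run from the initial state:
step 1: r1 = 4, r2 = -7, r3 = 5
step 2: r1 = -1, r2 = -7, r3 = 5
step 3: r1 = -7, r2 = -7, r3 = 5
step 4: r1 = -7, r2 = -7, r3 = -7
step 5: r1 = -7, r2 = 0, r3 = -7
step 6: r1 = -7, r2 = 0, r3 = -7
step 7: r1 = -7, r2 = 0, r3 = -7
step 8: r1 = -7, r2 = 0, r3 = 49
The first disagreement with the printout is at step 1, where the value should be r2 = -7.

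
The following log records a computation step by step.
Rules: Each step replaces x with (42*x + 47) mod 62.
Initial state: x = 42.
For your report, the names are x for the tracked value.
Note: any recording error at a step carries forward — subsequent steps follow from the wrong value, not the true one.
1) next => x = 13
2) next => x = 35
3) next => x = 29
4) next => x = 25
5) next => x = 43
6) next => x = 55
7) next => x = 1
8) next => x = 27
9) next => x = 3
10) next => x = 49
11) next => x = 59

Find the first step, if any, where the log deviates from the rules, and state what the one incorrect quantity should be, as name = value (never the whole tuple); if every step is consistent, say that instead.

no error

1. x = (42*42 + 47) mod 62 = 13 (agrees with the log)
2. x = (42*13 + 47) mod 62 = 35 (exactly as logged)
3. x = (42*35 + 47) mod 62 = 29 (confirmed correct)
4. x = (42*29 + 47) mod 62 = 25 (in agreement)
5. x = (42*25 + 47) mod 62 = 43 (verified)
6. x = (42*43 + 47) mod 62 = 55 (in agreement)
7. x = (42*55 + 47) mod 62 = 1 (consistent with the log)
8. x = (42*1 + 47) mod 62 = 27 (in agreement)
9. x = (42*27 + 47) mod 62 = 3 (same as recorded)
10. x = (42*3 + 47) mod 62 = 49 (confirmed correct)
11. x = (42*49 + 47) mod 62 = 59 (no discrepancy)
Every step is consistent.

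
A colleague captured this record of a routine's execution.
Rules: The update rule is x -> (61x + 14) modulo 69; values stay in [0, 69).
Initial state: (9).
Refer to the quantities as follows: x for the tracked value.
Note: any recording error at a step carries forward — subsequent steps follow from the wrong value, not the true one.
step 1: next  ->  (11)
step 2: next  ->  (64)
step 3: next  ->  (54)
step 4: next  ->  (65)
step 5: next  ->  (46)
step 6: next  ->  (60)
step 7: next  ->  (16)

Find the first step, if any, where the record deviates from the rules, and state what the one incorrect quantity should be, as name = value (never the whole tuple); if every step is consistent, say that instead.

step 7, x = 17

1. x = (61*9 + 14) mod 69 = 11 (verified)
2. x = (61*11 + 14) mod 69 = 64 (consistent with the record)
3. x = (61*64 + 14) mod 69 = 54 (in agreement)
4. x = (61*54 + 14) mod 69 = 65 (consistent with the record)
5. x = (61*65 + 14) mod 69 = 46 (confirmed correct)
6. x = (61*46 + 14) mod 69 = 60 (checks out)
7. x = (61*60 + 14) mod 69 = 17 (this is not what the record shows)
Conclusion: step 7 carries the first error; the entry should be x = 17.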